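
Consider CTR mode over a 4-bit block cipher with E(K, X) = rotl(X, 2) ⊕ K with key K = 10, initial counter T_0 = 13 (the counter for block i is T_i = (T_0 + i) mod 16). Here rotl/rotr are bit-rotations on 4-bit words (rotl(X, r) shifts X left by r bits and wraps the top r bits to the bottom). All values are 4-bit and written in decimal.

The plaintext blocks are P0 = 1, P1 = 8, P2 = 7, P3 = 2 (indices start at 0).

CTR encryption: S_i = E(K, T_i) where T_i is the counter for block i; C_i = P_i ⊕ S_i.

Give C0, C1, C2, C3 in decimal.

C0 = 12, C1 = 9, C2 = 2, C3 = 8

C0: T = 13, S = E(K, T) = 13; 1 ⊕ 13 = 12.
C1: T = 14, S = E(K, T) = 1; 8 ⊕ 1 = 9.
C2: T = 15, S = E(K, T) = 5; 7 ⊕ 5 = 2.
C3: T = 0, S = E(K, T) = 10; 2 ⊕ 10 = 8.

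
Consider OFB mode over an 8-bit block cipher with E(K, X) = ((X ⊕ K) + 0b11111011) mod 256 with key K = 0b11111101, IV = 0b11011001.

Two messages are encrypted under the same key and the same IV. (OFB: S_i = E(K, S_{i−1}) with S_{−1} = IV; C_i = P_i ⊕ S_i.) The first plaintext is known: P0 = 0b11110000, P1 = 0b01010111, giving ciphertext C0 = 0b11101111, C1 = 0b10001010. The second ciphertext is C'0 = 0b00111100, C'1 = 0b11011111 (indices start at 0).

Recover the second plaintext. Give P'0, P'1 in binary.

P'0 = 0b00100011, P'1 = 0b00000010

In OFB with a reused IV, both messages share the same keystream S_i, so C_i ⊕ C'_i = P_i ⊕ P'_i and thus P'_i = P_i ⊕ C_i ⊕ C'_i.
P'0: 0b11110000 ⊕ 0b11101111 ⊕ 0b00111100 = 0b00100011.
P'1: 0b01010111 ⊕ 0b10001010 ⊕ 0b11011111 = 0b00000010.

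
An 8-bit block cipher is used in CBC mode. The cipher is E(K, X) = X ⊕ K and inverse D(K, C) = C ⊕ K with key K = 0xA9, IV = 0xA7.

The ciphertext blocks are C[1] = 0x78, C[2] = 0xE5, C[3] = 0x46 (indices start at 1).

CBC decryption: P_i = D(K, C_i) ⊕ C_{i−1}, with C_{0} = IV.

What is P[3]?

P[3]: D(K, 0x46) = 0xEF; 0xEF ⊕ 0xE5 = 0x0A.

P[3] = 0x0A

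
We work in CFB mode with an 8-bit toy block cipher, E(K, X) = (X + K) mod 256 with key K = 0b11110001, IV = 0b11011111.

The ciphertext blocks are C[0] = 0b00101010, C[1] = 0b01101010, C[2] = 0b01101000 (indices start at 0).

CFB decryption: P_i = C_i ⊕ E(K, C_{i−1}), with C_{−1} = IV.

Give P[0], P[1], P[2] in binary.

P[0]: E(K, 0b11011111) = 0b11010000; 0b00101010 ⊕ 0b11010000 = 0b11111010.
P[1]: E(K, 0b00101010) = 0b00011011; 0b01101010 ⊕ 0b00011011 = 0b01110001.
P[2]: E(K, 0b01101010) = 0b01011011; 0b01101000 ⊕ 0b01011011 = 0b00110011.

P[0] = 0b11111010, P[1] = 0b01110001, P[2] = 0b00110011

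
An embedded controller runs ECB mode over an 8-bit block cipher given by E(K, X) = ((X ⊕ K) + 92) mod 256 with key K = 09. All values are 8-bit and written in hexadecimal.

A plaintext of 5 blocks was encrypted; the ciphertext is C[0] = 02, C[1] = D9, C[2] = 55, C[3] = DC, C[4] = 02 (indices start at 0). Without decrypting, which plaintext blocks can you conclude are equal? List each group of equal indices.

P[0] = P[4]

ECB encrypts each block independently with the same key, so equal ciphertext blocks imply equal plaintext blocks.
C[0] = C[4] = 02, so P[0] = P[4].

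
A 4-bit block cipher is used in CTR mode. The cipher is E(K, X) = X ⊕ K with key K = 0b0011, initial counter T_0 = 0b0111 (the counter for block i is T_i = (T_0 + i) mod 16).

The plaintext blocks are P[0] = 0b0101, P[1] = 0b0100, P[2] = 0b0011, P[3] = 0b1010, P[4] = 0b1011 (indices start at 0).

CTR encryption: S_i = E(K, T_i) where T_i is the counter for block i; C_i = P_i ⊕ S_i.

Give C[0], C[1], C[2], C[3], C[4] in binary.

C[0] = 0b0001, C[1] = 0b1111, C[2] = 0b1001, C[3] = 0b0011, C[4] = 0b0011

C[0]: T = 0b0111, S = E(K, T) = 0b0100; 0b0101 ⊕ 0b0100 = 0b0001.
C[1]: T = 0b1000, S = E(K, T) = 0b1011; 0b0100 ⊕ 0b1011 = 0b1111.
C[2]: T = 0b1001, S = E(K, T) = 0b1010; 0b0011 ⊕ 0b1010 = 0b1001.
C[3]: T = 0b1010, S = E(K, T) = 0b1001; 0b1010 ⊕ 0b1001 = 0b0011.
C[4]: T = 0b1011, S = E(K, T) = 0b1000; 0b1011 ⊕ 0b1000 = 0b0011.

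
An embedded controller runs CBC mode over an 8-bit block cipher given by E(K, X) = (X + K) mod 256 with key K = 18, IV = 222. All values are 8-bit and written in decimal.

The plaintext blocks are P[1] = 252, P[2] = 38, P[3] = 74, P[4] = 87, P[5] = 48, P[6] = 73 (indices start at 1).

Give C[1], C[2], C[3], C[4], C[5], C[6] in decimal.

CBC encryption: C_i = E(K, P_i ⊕ C_{i−1}), with C_{0} = IV.
C[1]: P[1] ⊕ 222 = 34; E(K, 34) = 52.
C[2]: P[2] ⊕ 52 = 18; E(K, 18) = 36.
C[3]: P[3] ⊕ 36 = 110; E(K, 110) = 128.
C[4]: P[4] ⊕ 128 = 215; E(K, 215) = 233.
C[5]: P[5] ⊕ 233 = 217; E(K, 217) = 235.
C[6]: P[6] ⊕ 235 = 162; E(K, 162) = 180.

C[1] = 52, C[2] = 36, C[3] = 128, C[4] = 233, C[5] = 235, C[6] = 180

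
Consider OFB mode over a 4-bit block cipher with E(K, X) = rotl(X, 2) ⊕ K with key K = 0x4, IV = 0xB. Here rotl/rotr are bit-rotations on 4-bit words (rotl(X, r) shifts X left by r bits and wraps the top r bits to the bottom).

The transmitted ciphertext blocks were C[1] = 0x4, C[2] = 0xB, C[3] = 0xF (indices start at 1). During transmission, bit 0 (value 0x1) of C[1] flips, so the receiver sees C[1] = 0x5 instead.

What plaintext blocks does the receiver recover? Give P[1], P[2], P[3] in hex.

OFB decryption: S_i = E(K, S_{i−1}) with S_{0} = IV; P_i = C_i ⊕ S_i.
Only C[1] changed, to 0x5. In OFB, a change in C_i flips the same bit in P_i only; the keystream is unaffected. Decrypting the received ciphertext:
P[1]: S = E(K, 0xB) = 0xA; 0x5 ⊕ 0xA = 0xF.
P[2]: S = E(K, 0xA) = 0xE; 0xB ⊕ 0xE = 0x5.
P[3]: S = E(K, 0xE) = 0xF; 0xF ⊕ 0xF = 0x0.
Blocks that differ from the original plaintext: P[1].

P[1] = 0xF, P[2] = 0x5, P[3] = 0x0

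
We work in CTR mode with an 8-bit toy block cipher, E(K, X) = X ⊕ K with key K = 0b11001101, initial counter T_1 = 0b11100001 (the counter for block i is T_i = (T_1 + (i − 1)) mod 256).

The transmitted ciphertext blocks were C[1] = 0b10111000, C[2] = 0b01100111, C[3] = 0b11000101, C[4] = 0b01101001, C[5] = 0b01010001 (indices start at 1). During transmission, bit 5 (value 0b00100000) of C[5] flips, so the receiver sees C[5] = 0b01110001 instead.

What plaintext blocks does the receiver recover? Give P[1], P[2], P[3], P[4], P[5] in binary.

P[1] = 0b10010100, P[2] = 0b01001000, P[3] = 0b11101011, P[4] = 0b01000000, P[5] = 0b01011001

CTR decryption: S_i = E(K, T_i) where T_i is the counter for block i; P_i = C_i ⊕ S_i.
Only C[5] changed, to 0b01110001. In CTR, a change in C_i flips the same bit in P_i only; the keystream is unaffected. Decrypting the received ciphertext:
P[1]: T = 0b11100001, S = E(K, T) = 0b00101100; 0b10111000 ⊕ 0b00101100 = 0b10010100.
P[2]: T = 0b11100010, S = E(K, T) = 0b00101111; 0b01100111 ⊕ 0b00101111 = 0b01001000.
P[3]: T = 0b11100011, S = E(K, T) = 0b00101110; 0b11000101 ⊕ 0b00101110 = 0b11101011.
P[4]: T = 0b11100100, S = E(K, T) = 0b00101001; 0b01101001 ⊕ 0b00101001 = 0b01000000.
P[5]: T = 0b11100101, S = E(K, T) = 0b00101000; 0b01110001 ⊕ 0b00101000 = 0b01011001.
Blocks that differ from the original plaintext: P[5].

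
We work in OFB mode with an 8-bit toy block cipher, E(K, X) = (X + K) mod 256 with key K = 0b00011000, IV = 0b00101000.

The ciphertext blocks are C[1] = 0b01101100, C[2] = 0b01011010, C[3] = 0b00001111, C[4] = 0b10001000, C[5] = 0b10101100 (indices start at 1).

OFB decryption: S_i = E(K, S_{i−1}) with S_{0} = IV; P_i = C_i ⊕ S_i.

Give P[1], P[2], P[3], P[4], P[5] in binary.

P[1]: S = E(K, 0b00101000) = 0b01000000; 0b01101100 ⊕ 0b01000000 = 0b00101100.
P[2]: S = E(K, 0b01000000) = 0b01011000; 0b01011010 ⊕ 0b01011000 = 0b00000010.
P[3]: S = E(K, 0b01011000) = 0b01110000; 0b00001111 ⊕ 0b01110000 = 0b01111111.
P[4]: S = E(K, 0b01110000) = 0b10001000; 0b10001000 ⊕ 0b10001000 = 0b00000000.
P[5]: S = E(K, 0b10001000) = 0b10100000; 0b10101100 ⊕ 0b10100000 = 0b00001100.

P[1] = 0b00101100, P[2] = 0b00000010, P[3] = 0b01111111, P[4] = 0b00000000, P[5] = 0b00001100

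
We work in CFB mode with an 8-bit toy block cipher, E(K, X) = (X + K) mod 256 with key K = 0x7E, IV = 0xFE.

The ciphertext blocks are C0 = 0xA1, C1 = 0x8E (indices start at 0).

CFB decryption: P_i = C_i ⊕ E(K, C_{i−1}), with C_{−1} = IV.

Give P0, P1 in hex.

P0 = 0xDD, P1 = 0x91

P0: E(K, 0xFE) = 0x7C; 0xA1 ⊕ 0x7C = 0xDD.
P1: E(K, 0xA1) = 0x1F; 0x8E ⊕ 0x1F = 0x91.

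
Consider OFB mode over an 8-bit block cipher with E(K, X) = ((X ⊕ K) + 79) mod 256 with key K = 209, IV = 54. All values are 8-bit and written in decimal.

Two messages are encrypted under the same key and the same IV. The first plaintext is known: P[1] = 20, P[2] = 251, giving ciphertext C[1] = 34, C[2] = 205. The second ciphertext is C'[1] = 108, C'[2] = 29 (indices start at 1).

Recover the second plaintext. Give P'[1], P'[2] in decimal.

P'[1] = 90, P'[2] = 43

In OFB with a reused IV, both messages share the same keystream S_i, so C_i ⊕ C'_i = P_i ⊕ P'_i and thus P'_i = P_i ⊕ C_i ⊕ C'_i.
P'[1]: 20 ⊕ 34 ⊕ 108 = 90.
P'[2]: 251 ⊕ 205 ⊕ 29 = 43.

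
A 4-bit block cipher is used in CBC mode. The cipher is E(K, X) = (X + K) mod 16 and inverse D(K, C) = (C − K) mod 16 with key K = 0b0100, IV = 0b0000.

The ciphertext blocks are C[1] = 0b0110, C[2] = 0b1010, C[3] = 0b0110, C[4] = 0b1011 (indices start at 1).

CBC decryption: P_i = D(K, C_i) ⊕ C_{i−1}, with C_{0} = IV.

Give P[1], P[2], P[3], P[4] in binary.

P[1] = 0b0010, P[2] = 0b0000, P[3] = 0b1000, P[4] = 0b0001

P[1]: D(K, 0b0110) = 0b0010; 0b0010 ⊕ 0b0000 = 0b0010.
P[2]: D(K, 0b1010) = 0b0110; 0b0110 ⊕ 0b0110 = 0b0000.
P[3]: D(K, 0b0110) = 0b0010; 0b0010 ⊕ 0b1010 = 0b1000.
P[4]: D(K, 0b1011) = 0b0111; 0b0111 ⊕ 0b0110 = 0b0001.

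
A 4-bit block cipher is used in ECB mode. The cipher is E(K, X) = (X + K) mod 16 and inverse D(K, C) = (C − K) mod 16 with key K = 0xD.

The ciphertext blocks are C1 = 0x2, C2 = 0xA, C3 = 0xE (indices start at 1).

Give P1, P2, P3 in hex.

ECB decryption: P_i = D(K, C_i).
P1: D(K, 0x2) = 0x5.
P2: D(K, 0xA) = 0xD.
P3: D(K, 0xE) = 0x1.

P1 = 0x5, P2 = 0xD, P3 = 0x1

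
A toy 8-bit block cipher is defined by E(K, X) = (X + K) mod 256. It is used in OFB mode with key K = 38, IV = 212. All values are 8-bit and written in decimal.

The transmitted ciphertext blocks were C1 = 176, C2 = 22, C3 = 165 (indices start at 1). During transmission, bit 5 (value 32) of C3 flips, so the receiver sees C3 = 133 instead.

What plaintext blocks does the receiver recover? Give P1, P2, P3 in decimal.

P1 = 74, P2 = 54, P3 = 195

OFB decryption: S_i = E(K, S_{i−1}) with S_{0} = IV; P_i = C_i ⊕ S_i.
Only C3 changed, to 133. In OFB, a change in C_i flips the same bit in P_i only; the keystream is unaffected. Decrypting the received ciphertext:
P1: S = E(K, 212) = 250; 176 ⊕ 250 = 74.
P2: S = E(K, 250) = 32; 22 ⊕ 32 = 54.
P3: S = E(K, 32) = 70; 133 ⊕ 70 = 195.
Blocks that differ from the original plaintext: P3.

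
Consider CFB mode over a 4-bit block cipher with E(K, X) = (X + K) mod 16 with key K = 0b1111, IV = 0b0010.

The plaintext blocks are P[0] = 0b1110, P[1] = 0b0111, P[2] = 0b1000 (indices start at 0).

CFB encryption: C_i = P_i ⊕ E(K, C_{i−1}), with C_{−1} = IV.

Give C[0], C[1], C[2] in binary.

C[0]: E(K, 0b0010) = 0b0001; 0b1110 ⊕ 0b0001 = 0b1111.
C[1]: E(K, 0b1111) = 0b1110; 0b0111 ⊕ 0b1110 = 0b1001.
C[2]: E(K, 0b1001) = 0b1000; 0b1000 ⊕ 0b1000 = 0b0000.

C[0] = 0b1111, C[1] = 0b1001, C[2] = 0b0000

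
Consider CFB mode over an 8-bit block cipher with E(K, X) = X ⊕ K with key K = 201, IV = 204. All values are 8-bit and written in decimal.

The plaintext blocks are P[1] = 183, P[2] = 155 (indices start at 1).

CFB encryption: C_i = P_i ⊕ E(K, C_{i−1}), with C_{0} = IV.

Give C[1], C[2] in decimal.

C[1]: E(K, 204) = 5; 183 ⊕ 5 = 178.
C[2]: E(K, 178) = 123; 155 ⊕ 123 = 224.

C[1] = 178, C[2] = 224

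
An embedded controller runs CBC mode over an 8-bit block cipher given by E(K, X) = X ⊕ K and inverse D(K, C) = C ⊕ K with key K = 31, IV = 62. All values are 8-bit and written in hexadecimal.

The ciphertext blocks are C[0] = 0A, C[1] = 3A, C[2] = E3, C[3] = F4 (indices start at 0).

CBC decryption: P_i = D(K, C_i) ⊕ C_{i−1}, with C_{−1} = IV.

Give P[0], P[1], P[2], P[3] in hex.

P[0]: D(K, 0A) = 3B; 3B ⊕ 62 = 59.
P[1]: D(K, 3A) = 0B; 0B ⊕ 0A = 01.
P[2]: D(K, E3) = D2; D2 ⊕ 3A = E8.
P[3]: D(K, F4) = C5; C5 ⊕ E3 = 26.

P[0] = 59, P[1] = 01, P[2] = E8, P[3] = 26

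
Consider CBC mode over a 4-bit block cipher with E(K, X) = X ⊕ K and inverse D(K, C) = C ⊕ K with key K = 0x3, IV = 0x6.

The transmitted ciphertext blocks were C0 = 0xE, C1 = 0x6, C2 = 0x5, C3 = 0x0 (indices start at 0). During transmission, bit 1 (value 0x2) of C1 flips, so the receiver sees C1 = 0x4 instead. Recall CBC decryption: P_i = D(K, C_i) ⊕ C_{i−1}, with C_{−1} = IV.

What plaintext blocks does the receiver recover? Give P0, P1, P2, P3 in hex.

P0 = 0xB, P1 = 0x9, P2 = 0x2, P3 = 0x6

Only C1 changed, to 0x4. In CBC, a change in C_i garbles P_i and flips the same bit in P_{i+1}. Decrypting the received ciphertext:
P0: D(K, 0xE) = 0xD; 0xD ⊕ 0x6 = 0xB.
P1: D(K, 0x4) = 0x7; 0x7 ⊕ 0xE = 0x9.
P2: D(K, 0x5) = 0x6; 0x6 ⊕ 0x4 = 0x2.
P3: D(K, 0x0) = 0x3; 0x3 ⊕ 0x5 = 0x6.
Blocks that differ from the original plaintext: P1, P2.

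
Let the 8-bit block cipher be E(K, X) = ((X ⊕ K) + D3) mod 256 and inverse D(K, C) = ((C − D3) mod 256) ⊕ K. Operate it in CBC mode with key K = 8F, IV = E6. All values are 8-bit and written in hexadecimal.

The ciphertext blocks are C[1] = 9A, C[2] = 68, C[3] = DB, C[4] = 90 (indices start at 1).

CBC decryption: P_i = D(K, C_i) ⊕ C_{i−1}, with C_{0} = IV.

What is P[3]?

P[3] = EF

P[3]: D(K, DB) = 87; 87 ⊕ 68 = EF.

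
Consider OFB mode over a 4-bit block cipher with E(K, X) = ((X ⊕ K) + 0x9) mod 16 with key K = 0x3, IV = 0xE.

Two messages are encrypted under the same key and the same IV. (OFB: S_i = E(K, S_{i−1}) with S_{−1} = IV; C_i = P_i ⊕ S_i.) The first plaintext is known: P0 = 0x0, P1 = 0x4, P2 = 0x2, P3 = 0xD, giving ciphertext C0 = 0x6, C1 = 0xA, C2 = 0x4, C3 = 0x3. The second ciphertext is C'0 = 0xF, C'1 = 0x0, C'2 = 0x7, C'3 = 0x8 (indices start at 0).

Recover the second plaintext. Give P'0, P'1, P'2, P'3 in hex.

In OFB with a reused IV, both messages share the same keystream S_i, so C_i ⊕ C'_i = P_i ⊕ P'_i and thus P'_i = P_i ⊕ C_i ⊕ C'_i.
P'0: 0x0 ⊕ 0x6 ⊕ 0xF = 0x9.
P'1: 0x4 ⊕ 0xA ⊕ 0x0 = 0xE.
P'2: 0x2 ⊕ 0x4 ⊕ 0x7 = 0x1.
P'3: 0xD ⊕ 0x3 ⊕ 0x8 = 0x6.

P'0 = 0x9, P'1 = 0xE, P'2 = 0x1, P'3 = 0x6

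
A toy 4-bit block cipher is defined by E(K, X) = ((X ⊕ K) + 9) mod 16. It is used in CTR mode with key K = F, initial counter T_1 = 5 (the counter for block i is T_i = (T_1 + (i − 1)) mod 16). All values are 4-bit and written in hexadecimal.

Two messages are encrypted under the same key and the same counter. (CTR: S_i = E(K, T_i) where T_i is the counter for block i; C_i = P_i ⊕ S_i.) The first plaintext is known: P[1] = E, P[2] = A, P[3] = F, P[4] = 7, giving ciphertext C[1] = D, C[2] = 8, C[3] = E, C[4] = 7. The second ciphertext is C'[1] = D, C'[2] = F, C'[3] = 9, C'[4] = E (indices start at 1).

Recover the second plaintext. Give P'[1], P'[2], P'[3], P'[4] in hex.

P'[1] = E, P'[2] = D, P'[3] = 8, P'[4] = E

In CTR with a reused counter, both messages share the same keystream S_i, so C_i ⊕ C'_i = P_i ⊕ P'_i and thus P'_i = P_i ⊕ C_i ⊕ C'_i.
P'[1]: E ⊕ D ⊕ D = E.
P'[2]: A ⊕ 8 ⊕ F = D.
P'[3]: F ⊕ E ⊕ 9 = 8.
P'[4]: 7 ⊕ 7 ⊕ E = E.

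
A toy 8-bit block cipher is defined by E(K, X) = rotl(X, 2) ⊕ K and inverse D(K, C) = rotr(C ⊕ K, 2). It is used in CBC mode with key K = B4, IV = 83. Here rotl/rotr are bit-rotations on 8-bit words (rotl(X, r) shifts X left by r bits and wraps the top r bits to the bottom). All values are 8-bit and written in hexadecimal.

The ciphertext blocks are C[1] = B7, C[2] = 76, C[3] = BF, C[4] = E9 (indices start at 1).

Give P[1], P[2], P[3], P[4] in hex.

P[1] = 43, P[2] = 07, P[3] = B4, P[4] = E8

CBC decryption: P_i = D(K, C_i) ⊕ C_{i−1}, with C_{0} = IV.
P[1]: D(K, B7) = C0; C0 ⊕ 83 = 43.
P[2]: D(K, 76) = B0; B0 ⊕ B7 = 07.
P[3]: D(K, BF) = C2; C2 ⊕ 76 = B4.
P[4]: D(K, E9) = 57; 57 ⊕ BF = E8.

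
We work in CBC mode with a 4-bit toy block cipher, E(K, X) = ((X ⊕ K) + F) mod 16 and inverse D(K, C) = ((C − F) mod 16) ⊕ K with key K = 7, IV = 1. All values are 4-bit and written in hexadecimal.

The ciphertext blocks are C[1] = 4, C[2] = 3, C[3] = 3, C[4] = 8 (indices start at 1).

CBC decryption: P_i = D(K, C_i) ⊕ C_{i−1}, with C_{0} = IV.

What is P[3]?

P[3]: D(K, 3) = 3; 3 ⊕ 3 = 0.

P[3] = 0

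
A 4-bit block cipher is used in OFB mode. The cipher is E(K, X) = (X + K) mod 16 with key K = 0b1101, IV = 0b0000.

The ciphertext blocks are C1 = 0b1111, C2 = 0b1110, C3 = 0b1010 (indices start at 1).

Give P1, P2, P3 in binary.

OFB decryption: S_i = E(K, S_{i−1}) with S_{0} = IV; P_i = C_i ⊕ S_i.
P1: S = E(K, 0b0000) = 0b1101; 0b1111 ⊕ 0b1101 = 0b0010.
P2: S = E(K, 0b1101) = 0b1010; 0b1110 ⊕ 0b1010 = 0b0100.
P3: S = E(K, 0b1010) = 0b0111; 0b1010 ⊕ 0b0111 = 0b1101.

P1 = 0b0010, P2 = 0b0100, P3 = 0b1101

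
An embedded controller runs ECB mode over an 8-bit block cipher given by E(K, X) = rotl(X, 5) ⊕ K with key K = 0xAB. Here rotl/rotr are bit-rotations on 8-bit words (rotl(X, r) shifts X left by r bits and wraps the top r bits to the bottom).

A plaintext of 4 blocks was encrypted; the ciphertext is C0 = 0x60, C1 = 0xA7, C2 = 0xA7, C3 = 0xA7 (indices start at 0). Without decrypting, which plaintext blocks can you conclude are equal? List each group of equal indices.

ECB encrypts each block independently with the same key, so equal ciphertext blocks imply equal plaintext blocks.
C1 = C2 = C3 = 0xA7, so P1 = P2 = P3.

P1 = P2 = P3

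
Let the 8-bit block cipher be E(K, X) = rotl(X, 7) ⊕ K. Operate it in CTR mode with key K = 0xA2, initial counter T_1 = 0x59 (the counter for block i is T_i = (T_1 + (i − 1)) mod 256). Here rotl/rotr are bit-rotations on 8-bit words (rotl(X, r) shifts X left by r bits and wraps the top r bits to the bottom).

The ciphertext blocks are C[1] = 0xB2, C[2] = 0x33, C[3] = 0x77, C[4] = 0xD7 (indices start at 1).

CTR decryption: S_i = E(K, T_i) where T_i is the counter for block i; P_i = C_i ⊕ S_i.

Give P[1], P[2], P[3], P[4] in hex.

P[1] = 0xBC, P[2] = 0xBC, P[3] = 0x78, P[4] = 0x5B

P[1]: T = 0x59, S = E(K, T) = 0x0E; 0xB2 ⊕ 0x0E = 0xBC.
P[2]: T = 0x5A, S = E(K, T) = 0x8F; 0x33 ⊕ 0x8F = 0xBC.
P[3]: T = 0x5B, S = E(K, T) = 0x0F; 0x77 ⊕ 0x0F = 0x78.
P[4]: T = 0x5C, S = E(K, T) = 0x8C; 0xD7 ⊕ 0x8C = 0x5B.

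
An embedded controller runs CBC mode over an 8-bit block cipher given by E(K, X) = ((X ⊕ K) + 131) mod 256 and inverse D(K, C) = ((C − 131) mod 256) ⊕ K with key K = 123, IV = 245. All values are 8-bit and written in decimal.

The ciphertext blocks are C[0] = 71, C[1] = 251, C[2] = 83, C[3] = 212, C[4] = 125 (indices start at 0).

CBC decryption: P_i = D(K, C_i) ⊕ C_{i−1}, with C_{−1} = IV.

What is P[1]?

P[1]: D(K, 251) = 3; 3 ⊕ 71 = 68.

P[1] = 68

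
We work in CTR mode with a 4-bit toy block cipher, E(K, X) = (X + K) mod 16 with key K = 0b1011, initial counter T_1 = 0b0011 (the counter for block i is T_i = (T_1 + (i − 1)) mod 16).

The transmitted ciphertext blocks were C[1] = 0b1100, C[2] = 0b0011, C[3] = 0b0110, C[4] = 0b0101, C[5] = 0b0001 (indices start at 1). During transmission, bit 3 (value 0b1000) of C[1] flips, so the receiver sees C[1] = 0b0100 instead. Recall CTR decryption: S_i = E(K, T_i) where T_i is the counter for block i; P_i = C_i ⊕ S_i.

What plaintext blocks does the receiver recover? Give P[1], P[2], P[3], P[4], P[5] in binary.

P[1] = 0b1010, P[2] = 0b1100, P[3] = 0b0110, P[4] = 0b0100, P[5] = 0b0011

Only C[1] changed, to 0b0100. In CTR, a change in C_i flips the same bit in P_i only; the keystream is unaffected. Decrypting the received ciphertext:
P[1]: T = 0b0011, S = E(K, T) = 0b1110; 0b0100 ⊕ 0b1110 = 0b1010.
P[2]: T = 0b0100, S = E(K, T) = 0b1111; 0b0011 ⊕ 0b1111 = 0b1100.
P[3]: T = 0b0101, S = E(K, T) = 0b0000; 0b0110 ⊕ 0b0000 = 0b0110.
P[4]: T = 0b0110, S = E(K, T) = 0b0001; 0b0101 ⊕ 0b0001 = 0b0100.
P[5]: T = 0b0111, S = E(K, T) = 0b0010; 0b0001 ⊕ 0b0010 = 0b0011.
Blocks that differ from the original plaintext: P[1].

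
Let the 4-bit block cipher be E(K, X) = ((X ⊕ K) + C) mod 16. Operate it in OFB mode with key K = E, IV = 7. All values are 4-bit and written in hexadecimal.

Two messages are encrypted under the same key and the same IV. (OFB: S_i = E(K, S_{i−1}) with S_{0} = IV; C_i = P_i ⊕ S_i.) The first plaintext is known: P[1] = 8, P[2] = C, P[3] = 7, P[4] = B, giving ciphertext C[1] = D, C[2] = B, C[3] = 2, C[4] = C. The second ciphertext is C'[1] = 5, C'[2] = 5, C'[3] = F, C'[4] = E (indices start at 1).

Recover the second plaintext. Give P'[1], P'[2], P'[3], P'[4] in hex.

P'[1] = 0, P'[2] = 2, P'[3] = A, P'[4] = 9

In OFB with a reused IV, both messages share the same keystream S_i, so C_i ⊕ C'_i = P_i ⊕ P'_i and thus P'_i = P_i ⊕ C_i ⊕ C'_i.
P'[1]: 8 ⊕ D ⊕ 5 = 0.
P'[2]: C ⊕ B ⊕ 5 = 2.
P'[3]: 7 ⊕ 2 ⊕ F = A.
P'[4]: B ⊕ C ⊕ E = 9.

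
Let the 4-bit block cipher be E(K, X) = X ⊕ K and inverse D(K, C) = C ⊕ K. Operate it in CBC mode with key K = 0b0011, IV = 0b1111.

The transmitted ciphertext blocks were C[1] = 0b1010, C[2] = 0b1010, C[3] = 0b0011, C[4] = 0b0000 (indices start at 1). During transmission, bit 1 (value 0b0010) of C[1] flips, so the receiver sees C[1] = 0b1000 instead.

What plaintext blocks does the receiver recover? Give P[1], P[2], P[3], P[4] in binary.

P[1] = 0b0100, P[2] = 0b0001, P[3] = 0b1010, P[4] = 0b0000

CBC decryption: P_i = D(K, C_i) ⊕ C_{i−1}, with C_{0} = IV.
Only C[1] changed, to 0b1000. In CBC, a change in C_i garbles P_i and flips the same bit in P_{i+1}. Decrypting the received ciphertext:
P[1]: D(K, 0b1000) = 0b1011; 0b1011 ⊕ 0b1111 = 0b0100.
P[2]: D(K, 0b1010) = 0b1001; 0b1001 ⊕ 0b1000 = 0b0001.
P[3]: D(K, 0b0011) = 0b0000; 0b0000 ⊕ 0b1010 = 0b1010.
P[4]: D(K, 0b0000) = 0b0011; 0b0011 ⊕ 0b0011 = 0b0000.
Blocks that differ from the original plaintext: P[1], P[2].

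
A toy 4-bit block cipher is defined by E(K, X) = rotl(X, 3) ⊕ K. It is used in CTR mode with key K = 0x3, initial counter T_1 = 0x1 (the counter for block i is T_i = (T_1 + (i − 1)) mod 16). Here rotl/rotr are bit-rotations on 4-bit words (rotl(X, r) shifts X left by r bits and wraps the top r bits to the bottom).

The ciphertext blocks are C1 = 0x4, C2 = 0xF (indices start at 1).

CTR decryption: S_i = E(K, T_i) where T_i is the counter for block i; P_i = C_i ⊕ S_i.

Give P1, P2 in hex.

P1 = 0xF, P2 = 0xD

P1: T = 0x1, S = E(K, T) = 0xB; 0x4 ⊕ 0xB = 0xF.
P2: T = 0x2, S = E(K, T) = 0x2; 0xF ⊕ 0x2 = 0xD.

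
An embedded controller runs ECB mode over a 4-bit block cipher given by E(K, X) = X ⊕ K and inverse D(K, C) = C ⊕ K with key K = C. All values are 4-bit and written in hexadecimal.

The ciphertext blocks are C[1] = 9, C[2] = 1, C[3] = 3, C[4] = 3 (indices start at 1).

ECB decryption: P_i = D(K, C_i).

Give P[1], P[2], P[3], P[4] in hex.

P[1]: D(K, 9) = 5.
P[2]: D(K, 1) = D.
P[3]: D(K, 3) = F.
P[4]: D(K, 3) = F.

P[1] = 5, P[2] = D, P[3] = F, P[4] = F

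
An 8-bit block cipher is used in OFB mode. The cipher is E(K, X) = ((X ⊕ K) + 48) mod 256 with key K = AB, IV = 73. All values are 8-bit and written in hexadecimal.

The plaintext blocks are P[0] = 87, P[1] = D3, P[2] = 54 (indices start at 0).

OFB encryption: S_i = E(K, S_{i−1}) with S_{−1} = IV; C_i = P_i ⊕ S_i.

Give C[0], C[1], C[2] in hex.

C[0] = A7, C[1] = 00, C[2] = 94

C[0]: S = E(K, 73) = 20; 87 ⊕ 20 = A7.
C[1]: S = E(K, 20) = D3; D3 ⊕ D3 = 00.
C[2]: S = E(K, D3) = C0; 54 ⊕ C0 = 94.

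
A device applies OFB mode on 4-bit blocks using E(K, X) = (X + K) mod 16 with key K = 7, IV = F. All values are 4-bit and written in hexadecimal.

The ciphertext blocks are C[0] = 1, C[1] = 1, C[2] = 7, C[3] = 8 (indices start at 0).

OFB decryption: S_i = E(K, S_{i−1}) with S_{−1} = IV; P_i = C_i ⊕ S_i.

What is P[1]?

P[1] = C

P[0]: S = E(K, F) = 6; 1 ⊕ 6 = 7.
P[1]: S = E(K, 6) = D; 1 ⊕ D = C.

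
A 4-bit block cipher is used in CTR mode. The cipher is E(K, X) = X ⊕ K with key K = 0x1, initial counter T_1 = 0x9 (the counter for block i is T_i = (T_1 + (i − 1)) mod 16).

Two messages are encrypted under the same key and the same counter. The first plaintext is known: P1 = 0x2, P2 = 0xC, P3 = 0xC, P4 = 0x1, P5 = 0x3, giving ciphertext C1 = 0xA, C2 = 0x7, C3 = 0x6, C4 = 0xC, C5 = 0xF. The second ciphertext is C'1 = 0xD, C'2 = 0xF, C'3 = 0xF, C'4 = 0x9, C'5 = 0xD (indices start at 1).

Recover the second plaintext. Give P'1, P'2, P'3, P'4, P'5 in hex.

P'1 = 0x5, P'2 = 0x4, P'3 = 0x5, P'4 = 0x4, P'5 = 0x1

In CTR with a reused counter, both messages share the same keystream S_i, so C_i ⊕ C'_i = P_i ⊕ P'_i and thus P'_i = P_i ⊕ C_i ⊕ C'_i.
P'1: 0x2 ⊕ 0xA ⊕ 0xD = 0x5.
P'2: 0xC ⊕ 0x7 ⊕ 0xF = 0x4.
P'3: 0xC ⊕ 0x6 ⊕ 0xF = 0x5.
P'4: 0x1 ⊕ 0xC ⊕ 0x9 = 0x4.
P'5: 0x3 ⊕ 0xF ⊕ 0xD = 0x1.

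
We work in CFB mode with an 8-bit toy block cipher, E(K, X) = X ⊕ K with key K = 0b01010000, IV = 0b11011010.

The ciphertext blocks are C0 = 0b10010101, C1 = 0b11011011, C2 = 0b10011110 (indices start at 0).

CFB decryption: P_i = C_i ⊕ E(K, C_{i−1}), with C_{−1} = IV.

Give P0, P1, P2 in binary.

P0: E(K, 0b11011010) = 0b10001010; 0b10010101 ⊕ 0b10001010 = 0b00011111.
P1: E(K, 0b10010101) = 0b11000101; 0b11011011 ⊕ 0b11000101 = 0b00011110.
P2: E(K, 0b11011011) = 0b10001011; 0b10011110 ⊕ 0b10001011 = 0b00010101.

P0 = 0b00011111, P1 = 0b00011110, P2 = 0b00010101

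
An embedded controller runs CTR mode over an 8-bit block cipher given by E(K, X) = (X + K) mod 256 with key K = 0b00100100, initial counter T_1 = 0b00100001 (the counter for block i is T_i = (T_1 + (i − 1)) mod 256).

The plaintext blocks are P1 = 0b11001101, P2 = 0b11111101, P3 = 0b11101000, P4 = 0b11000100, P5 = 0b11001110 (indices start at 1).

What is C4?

CTR encryption: S_i = E(K, T_i) where T_i is the counter for block i; C_i = P_i ⊕ S_i.
C1: T = 0b00100001, S = E(K, T) = 0b01000101; 0b11001101 ⊕ 0b01000101 = 0b10001000.
C2: T = 0b00100010, S = E(K, T) = 0b01000110; 0b11111101 ⊕ 0b01000110 = 0b10111011.
C3: T = 0b00100011, S = E(K, T) = 0b01000111; 0b11101000 ⊕ 0b01000111 = 0b10101111.
C4: T = 0b00100100, S = E(K, T) = 0b01001000; 0b11000100 ⊕ 0b01001000 = 0b10001100.

C4 = 0b10001100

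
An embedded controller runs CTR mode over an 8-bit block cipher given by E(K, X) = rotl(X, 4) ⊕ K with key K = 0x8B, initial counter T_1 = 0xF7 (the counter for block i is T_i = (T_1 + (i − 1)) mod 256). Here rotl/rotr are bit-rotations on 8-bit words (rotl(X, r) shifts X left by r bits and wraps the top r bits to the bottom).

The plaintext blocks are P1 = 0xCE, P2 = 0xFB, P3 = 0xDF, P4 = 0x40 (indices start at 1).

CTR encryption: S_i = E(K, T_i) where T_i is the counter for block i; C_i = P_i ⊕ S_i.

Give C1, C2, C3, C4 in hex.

C1: T = 0xF7, S = E(K, T) = 0xF4; 0xCE ⊕ 0xF4 = 0x3A.
C2: T = 0xF8, S = E(K, T) = 0x04; 0xFB ⊕ 0x04 = 0xFF.
C3: T = 0xF9, S = E(K, T) = 0x14; 0xDF ⊕ 0x14 = 0xCB.
C4: T = 0xFA, S = E(K, T) = 0x24; 0x40 ⊕ 0x24 = 0x64.

C1 = 0x3A, C2 = 0xFF, C3 = 0xCB, C4 = 0x64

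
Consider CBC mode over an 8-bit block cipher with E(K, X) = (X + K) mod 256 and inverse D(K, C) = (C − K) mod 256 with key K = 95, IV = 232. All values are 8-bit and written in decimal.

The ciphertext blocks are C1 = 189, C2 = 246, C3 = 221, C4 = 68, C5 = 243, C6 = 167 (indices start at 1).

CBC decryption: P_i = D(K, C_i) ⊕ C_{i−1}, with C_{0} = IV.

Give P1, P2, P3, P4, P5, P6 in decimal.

P1 = 182, P2 = 42, P3 = 136, P4 = 56, P5 = 208, P6 = 187

P1: D(K, 189) = 94; 94 ⊕ 232 = 182.
P2: D(K, 246) = 151; 151 ⊕ 189 = 42.
P3: D(K, 221) = 126; 126 ⊕ 246 = 136.
P4: D(K, 68) = 229; 229 ⊕ 221 = 56.
P5: D(K, 243) = 148; 148 ⊕ 68 = 208.
P6: D(K, 167) = 72; 72 ⊕ 243 = 187.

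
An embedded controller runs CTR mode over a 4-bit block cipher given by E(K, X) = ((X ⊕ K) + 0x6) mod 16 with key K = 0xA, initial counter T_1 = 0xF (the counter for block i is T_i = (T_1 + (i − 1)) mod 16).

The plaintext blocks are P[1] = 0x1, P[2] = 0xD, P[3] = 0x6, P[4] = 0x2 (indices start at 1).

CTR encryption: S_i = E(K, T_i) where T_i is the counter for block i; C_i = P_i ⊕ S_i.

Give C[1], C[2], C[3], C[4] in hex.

C[1] = 0xA, C[2] = 0xD, C[3] = 0x7, C[4] = 0xC

C[1]: T = 0xF, S = E(K, T) = 0xB; 0x1 ⊕ 0xB = 0xA.
C[2]: T = 0x0, S = E(K, T) = 0x0; 0xD ⊕ 0x0 = 0xD.
C[3]: T = 0x1, S = E(K, T) = 0x1; 0x6 ⊕ 0x1 = 0x7.
C[4]: T = 0x2, S = E(K, T) = 0xE; 0x2 ⊕ 0xE = 0xC.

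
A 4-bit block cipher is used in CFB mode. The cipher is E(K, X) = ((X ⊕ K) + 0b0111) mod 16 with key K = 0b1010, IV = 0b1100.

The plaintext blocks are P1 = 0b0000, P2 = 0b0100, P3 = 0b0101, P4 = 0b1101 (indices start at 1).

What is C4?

CFB encryption: C_i = P_i ⊕ E(K, C_{i−1}), with C_{0} = IV.
C1: E(K, 0b1100) = 0b1101; 0b0000 ⊕ 0b1101 = 0b1101.
C2: E(K, 0b1101) = 0b1110; 0b0100 ⊕ 0b1110 = 0b1010.
C3: E(K, 0b1010) = 0b0111; 0b0101 ⊕ 0b0111 = 0b0010.
C4: E(K, 0b0010) = 0b1111; 0b1101 ⊕ 0b1111 = 0b0010.

C4 = 0b0010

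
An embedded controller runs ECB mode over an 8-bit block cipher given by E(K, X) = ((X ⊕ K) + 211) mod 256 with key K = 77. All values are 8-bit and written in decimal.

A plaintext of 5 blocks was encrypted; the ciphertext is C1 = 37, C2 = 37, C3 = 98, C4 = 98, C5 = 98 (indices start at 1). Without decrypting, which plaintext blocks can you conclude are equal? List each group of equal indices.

P1 = P2; P3 = P4 = P5

ECB encrypts each block independently with the same key, so equal ciphertext blocks imply equal plaintext blocks.
C1 = C2 = 37, so P1 = P2.
C3 = C4 = C5 = 98, so P3 = P4 = P5.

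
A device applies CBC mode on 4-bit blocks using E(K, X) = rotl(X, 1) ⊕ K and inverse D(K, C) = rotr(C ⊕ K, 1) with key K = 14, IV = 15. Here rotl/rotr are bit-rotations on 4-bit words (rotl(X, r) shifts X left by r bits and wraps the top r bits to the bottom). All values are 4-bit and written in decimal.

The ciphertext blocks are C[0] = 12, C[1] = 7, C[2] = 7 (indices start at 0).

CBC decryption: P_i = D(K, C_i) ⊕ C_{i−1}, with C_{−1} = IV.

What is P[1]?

P[1] = 0

P[1]: D(K, 7) = 12; 12 ⊕ 12 = 0.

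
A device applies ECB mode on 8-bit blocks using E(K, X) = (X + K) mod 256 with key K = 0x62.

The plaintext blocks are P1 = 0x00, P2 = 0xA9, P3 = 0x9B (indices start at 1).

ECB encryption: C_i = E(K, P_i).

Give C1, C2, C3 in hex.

C1: E(K, 0x00) = 0x62.
C2: E(K, 0xA9) = 0x0B.
C3: E(K, 0x9B) = 0xFD.

C1 = 0x62, C2 = 0x0B, C3 = 0xFD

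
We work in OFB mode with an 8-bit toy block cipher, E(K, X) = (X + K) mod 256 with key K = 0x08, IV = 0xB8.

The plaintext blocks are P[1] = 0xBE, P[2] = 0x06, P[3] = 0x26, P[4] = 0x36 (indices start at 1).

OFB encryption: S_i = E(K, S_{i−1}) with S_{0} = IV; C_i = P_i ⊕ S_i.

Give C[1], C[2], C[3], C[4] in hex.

C[1] = 0x7E, C[2] = 0xCE, C[3] = 0xF6, C[4] = 0xEE

C[1]: S = E(K, 0xB8) = 0xC0; 0xBE ⊕ 0xC0 = 0x7E.
C[2]: S = E(K, 0xC0) = 0xC8; 0x06 ⊕ 0xC8 = 0xCE.
C[3]: S = E(K, 0xC8) = 0xD0; 0x26 ⊕ 0xD0 = 0xF6.
C[4]: S = E(K, 0xD0) = 0xD8; 0x36 ⊕ 0xD8 = 0xEE.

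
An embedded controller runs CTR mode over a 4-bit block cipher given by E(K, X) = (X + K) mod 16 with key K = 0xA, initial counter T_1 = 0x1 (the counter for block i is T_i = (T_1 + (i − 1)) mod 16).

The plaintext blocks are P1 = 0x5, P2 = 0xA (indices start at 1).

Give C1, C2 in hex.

CTR encryption: S_i = E(K, T_i) where T_i is the counter for block i; C_i = P_i ⊕ S_i.
C1: T = 0x1, S = E(K, T) = 0xB; 0x5 ⊕ 0xB = 0xE.
C2: T = 0x2, S = E(K, T) = 0xC; 0xA ⊕ 0xC = 0x6.

C1 = 0xE, C2 = 0x6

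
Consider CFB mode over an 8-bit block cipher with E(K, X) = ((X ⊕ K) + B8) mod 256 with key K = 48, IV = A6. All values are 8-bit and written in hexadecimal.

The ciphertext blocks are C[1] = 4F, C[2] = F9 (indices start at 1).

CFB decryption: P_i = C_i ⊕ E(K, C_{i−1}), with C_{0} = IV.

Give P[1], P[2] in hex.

P[1] = E9, P[2] = 46

P[1]: E(K, A6) = A6; 4F ⊕ A6 = E9.
P[2]: E(K, 4F) = BF; F9 ⊕ BF = 46.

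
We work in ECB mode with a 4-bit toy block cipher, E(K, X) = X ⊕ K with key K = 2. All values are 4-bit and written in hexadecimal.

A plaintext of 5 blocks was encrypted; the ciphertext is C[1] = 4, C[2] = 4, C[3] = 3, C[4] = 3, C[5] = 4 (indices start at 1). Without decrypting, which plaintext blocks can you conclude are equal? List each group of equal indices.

P[1] = P[2] = P[5]; P[3] = P[4]

ECB encrypts each block independently with the same key, so equal ciphertext blocks imply equal plaintext blocks.
C[1] = C[2] = C[5] = 4, so P[1] = P[2] = P[5].
C[3] = C[4] = 3, so P[3] = P[4].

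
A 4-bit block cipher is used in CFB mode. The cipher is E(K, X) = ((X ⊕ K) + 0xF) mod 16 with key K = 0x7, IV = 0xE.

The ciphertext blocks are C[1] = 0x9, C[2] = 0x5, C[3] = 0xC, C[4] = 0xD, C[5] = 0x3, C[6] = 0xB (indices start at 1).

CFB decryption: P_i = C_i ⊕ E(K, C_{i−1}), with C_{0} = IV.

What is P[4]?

P[4] = 0x7

P[4]: E(K, 0xC) = 0xA; 0xD ⊕ 0xA = 0x7.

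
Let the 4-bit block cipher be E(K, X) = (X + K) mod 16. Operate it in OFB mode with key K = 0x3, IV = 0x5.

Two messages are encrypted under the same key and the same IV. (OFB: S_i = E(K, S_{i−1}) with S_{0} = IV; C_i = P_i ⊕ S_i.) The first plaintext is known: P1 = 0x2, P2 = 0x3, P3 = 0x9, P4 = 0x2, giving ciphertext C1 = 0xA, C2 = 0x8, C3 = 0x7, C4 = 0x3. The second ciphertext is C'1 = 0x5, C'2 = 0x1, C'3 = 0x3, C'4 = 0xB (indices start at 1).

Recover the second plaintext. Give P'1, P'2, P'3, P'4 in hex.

P'1 = 0xD, P'2 = 0xA, P'3 = 0xD, P'4 = 0xA

In OFB with a reused IV, both messages share the same keystream S_i, so C_i ⊕ C'_i = P_i ⊕ P'_i and thus P'_i = P_i ⊕ C_i ⊕ C'_i.
P'1: 0x2 ⊕ 0xA ⊕ 0x5 = 0xD.
P'2: 0x3 ⊕ 0x8 ⊕ 0x1 = 0xA.
P'3: 0x9 ⊕ 0x7 ⊕ 0x3 = 0xD.
P'4: 0x2 ⊕ 0x3 ⊕ 0xB = 0xA.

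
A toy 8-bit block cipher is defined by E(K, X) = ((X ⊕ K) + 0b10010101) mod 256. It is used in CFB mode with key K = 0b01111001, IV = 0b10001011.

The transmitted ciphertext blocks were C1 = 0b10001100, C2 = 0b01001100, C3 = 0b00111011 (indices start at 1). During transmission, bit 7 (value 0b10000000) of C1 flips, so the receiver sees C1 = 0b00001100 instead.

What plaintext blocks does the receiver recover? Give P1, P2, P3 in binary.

P1 = 0b10001011, P2 = 0b01000110, P3 = 0b11110001

CFB decryption: P_i = C_i ⊕ E(K, C_{i−1}), with C_{0} = IV.
Only C1 changed, to 0b00001100. In CFB, a change in C_i flips the same bit in P_i and garbles P_{i+1}. Decrypting the received ciphertext:
P1: E(K, 0b10001011) = 0b10000111; 0b00001100 ⊕ 0b10000111 = 0b10001011.
P2: E(K, 0b00001100) = 0b00001010; 0b01001100 ⊕ 0b00001010 = 0b01000110.
P3: E(K, 0b01001100) = 0b11001010; 0b00111011 ⊕ 0b11001010 = 0b11110001.
Blocks that differ from the original plaintext: P1, P2.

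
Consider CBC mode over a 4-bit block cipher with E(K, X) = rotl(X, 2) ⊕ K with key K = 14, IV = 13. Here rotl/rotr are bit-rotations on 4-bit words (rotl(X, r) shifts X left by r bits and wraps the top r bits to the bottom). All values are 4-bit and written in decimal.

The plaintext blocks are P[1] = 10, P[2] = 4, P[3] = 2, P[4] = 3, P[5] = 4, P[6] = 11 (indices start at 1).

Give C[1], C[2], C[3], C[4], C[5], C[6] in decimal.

C[1] = 3, C[2] = 3, C[3] = 10, C[4] = 8, C[5] = 13, C[6] = 7

CBC encryption: C_i = E(K, P_i ⊕ C_{i−1}), with C_{0} = IV.
C[1]: P[1] ⊕ 13 = 7; E(K, 7) = 3.
C[2]: P[2] ⊕ 3 = 7; E(K, 7) = 3.
C[3]: P[3] ⊕ 3 = 1; E(K, 1) = 10.
C[4]: P[4] ⊕ 10 = 9; E(K, 9) = 8.
C[5]: P[5] ⊕ 8 = 12; E(K, 12) = 13.
C[6]: P[6] ⊕ 13 = 6; E(K, 6) = 7.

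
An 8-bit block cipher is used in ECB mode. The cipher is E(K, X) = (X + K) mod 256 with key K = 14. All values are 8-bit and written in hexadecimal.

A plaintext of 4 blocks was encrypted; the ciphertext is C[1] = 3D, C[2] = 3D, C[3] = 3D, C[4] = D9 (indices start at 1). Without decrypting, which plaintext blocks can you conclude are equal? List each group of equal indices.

ECB encrypts each block independently with the same key, so equal ciphertext blocks imply equal plaintext blocks.
C[1] = C[2] = C[3] = 3D, so P[1] = P[2] = P[3].

P[1] = P[2] = P[3]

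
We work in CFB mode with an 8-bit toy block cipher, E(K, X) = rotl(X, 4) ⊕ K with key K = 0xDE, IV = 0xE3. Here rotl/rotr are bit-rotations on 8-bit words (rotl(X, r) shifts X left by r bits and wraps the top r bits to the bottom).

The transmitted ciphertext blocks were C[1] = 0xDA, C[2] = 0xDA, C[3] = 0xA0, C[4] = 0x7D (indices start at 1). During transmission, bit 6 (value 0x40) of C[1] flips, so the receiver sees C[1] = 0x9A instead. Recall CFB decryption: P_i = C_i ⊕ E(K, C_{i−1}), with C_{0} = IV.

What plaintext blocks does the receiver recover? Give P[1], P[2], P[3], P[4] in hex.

Only C[1] changed, to 0x9A. In CFB, a change in C_i flips the same bit in P_i and garbles P_{i+1}. Decrypting the received ciphertext:
P[1]: E(K, 0xE3) = 0xE0; 0x9A ⊕ 0xE0 = 0x7A.
P[2]: E(K, 0x9A) = 0x77; 0xDA ⊕ 0x77 = 0xAD.
P[3]: E(K, 0xDA) = 0x73; 0xA0 ⊕ 0x73 = 0xD3.
P[4]: E(K, 0xA0) = 0xD4; 0x7D ⊕ 0xD4 = 0xA9.
Blocks that differ from the original plaintext: P[1], P[2].

P[1] = 0x7A, P[2] = 0xAD, P[3] = 0xD3, P[4] = 0xA9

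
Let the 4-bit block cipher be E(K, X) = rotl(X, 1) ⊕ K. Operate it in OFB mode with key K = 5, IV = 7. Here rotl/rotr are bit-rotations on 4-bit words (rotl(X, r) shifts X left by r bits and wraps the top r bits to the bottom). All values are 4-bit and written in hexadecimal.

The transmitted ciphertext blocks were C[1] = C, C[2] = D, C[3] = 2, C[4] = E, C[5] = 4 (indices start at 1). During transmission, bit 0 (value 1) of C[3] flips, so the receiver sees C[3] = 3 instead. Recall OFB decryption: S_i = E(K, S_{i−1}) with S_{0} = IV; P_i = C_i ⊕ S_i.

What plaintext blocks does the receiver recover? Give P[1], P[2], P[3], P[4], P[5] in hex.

P[1] = 7, P[2] = F, P[3] = 2, P[4] = 9, P[5] = F

Only C[3] changed, to 3. In OFB, a change in C_i flips the same bit in P_i only; the keystream is unaffected. Decrypting the received ciphertext:
P[1]: S = E(K, 7) = B; C ⊕ B = 7.
P[2]: S = E(K, B) = 2; D ⊕ 2 = F.
P[3]: S = E(K, 2) = 1; 3 ⊕ 1 = 2.
P[4]: S = E(K, 1) = 7; E ⊕ 7 = 9.
P[5]: S = E(K, 7) = B; 4 ⊕ B = F.
Blocks that differ from the original plaintext: P[3].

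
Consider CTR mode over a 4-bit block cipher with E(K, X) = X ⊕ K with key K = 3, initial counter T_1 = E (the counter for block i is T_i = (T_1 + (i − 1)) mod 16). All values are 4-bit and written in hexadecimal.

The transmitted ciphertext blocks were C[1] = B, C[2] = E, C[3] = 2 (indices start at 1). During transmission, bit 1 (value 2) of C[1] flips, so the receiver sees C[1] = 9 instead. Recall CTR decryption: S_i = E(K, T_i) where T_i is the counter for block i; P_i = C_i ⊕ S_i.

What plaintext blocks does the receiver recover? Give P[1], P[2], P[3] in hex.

Only C[1] changed, to 9. In CTR, a change in C_i flips the same bit in P_i only; the keystream is unaffected. Decrypting the received ciphertext:
P[1]: T = E, S = E(K, T) = D; 9 ⊕ D = 4.
P[2]: T = F, S = E(K, T) = C; E ⊕ C = 2.
P[3]: T = 0, S = E(K, T) = 3; 2 ⊕ 3 = 1.
Blocks that differ from the original plaintext: P[1].

P[1] = 4, P[2] = 2, P[3] = 1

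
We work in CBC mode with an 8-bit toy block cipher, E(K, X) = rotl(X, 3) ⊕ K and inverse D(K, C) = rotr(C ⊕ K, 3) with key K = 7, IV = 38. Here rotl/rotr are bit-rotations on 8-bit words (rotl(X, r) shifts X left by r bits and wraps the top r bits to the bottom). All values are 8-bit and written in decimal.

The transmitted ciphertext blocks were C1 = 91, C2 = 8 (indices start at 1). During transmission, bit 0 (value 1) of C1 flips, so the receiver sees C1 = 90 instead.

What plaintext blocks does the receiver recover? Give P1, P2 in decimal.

CBC decryption: P_i = D(K, C_i) ⊕ C_{i−1}, with C_{0} = IV.
Only C1 changed, to 90. In CBC, a change in C_i garbles P_i and flips the same bit in P_{i+1}. Decrypting the received ciphertext:
P1: D(K, 90) = 171; 171 ⊕ 38 = 141.
P2: D(K, 8) = 225; 225 ⊕ 90 = 187.
Blocks that differ from the original plaintext: P1, P2.

P1 = 141, P2 = 187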